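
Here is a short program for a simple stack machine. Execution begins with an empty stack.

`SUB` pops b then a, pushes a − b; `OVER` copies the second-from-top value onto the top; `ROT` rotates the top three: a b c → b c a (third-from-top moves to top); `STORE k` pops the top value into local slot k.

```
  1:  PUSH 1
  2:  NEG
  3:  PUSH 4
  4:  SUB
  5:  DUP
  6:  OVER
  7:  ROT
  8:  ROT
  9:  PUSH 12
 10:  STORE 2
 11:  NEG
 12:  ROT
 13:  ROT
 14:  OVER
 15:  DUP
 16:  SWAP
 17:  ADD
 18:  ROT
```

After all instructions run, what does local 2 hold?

PUSH 1  : 1
NEG     : -1
PUSH 4  : -1 4
SUB     : -5
DUP     : -5 -5
OVER    : -5 -5 -5
ROT     : -5 -5 -5
ROT     : -5 -5 -5
PUSH 12 : -5 -5 -5 12
STORE 2 : -5 -5 -5
NEG     : -5 -5 5
ROT     : -5 5 -5
ROT     : 5 -5 -5
OVER    : 5 -5 -5 -5
DUP     : 5 -5 -5 -5 -5
SWAP    : 5 -5 -5 -5 -5
ADD     : 5 -5 -5 -10
ROT     : 5 -5 -10 -5

12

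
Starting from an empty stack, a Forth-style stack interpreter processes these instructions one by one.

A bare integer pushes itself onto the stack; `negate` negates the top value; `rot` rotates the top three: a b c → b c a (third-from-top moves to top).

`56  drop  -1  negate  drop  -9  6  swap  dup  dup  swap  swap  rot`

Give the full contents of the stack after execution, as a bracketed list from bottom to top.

56     → 56
drop   → (empty)
-1     → -1
negate → 1
drop   → (empty)
-9     → -9
6      → -9 6
swap   → 6 -9
dup    → 6 -9 -9
dup    → 6 -9 -9 -9
swap   → 6 -9 -9 -9
swap   → 6 -9 -9 -9
rot    → 6 -9 -9 -9

[6, -9, -9, -9]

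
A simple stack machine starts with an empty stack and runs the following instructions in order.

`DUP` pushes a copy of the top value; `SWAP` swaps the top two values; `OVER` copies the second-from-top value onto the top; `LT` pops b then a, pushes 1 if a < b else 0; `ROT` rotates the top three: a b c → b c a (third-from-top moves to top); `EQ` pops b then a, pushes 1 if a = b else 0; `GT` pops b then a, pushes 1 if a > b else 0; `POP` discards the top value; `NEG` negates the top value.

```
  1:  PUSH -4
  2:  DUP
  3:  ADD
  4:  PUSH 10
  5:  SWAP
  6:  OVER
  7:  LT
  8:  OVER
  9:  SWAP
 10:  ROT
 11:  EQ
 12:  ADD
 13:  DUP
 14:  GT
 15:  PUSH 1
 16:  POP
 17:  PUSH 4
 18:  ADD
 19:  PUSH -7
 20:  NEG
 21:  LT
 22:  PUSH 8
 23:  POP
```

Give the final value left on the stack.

PUSH -4 → -4
DUP     → -4 -4
ADD     → -8
PUSH 10 → -8 10
SWAP    → 10 -8
OVER    → 10 -8 10
LT      → 10 1
OVER    → 10 1 10
SWAP    → 10 10 1
ROT     → 10 1 10
EQ      → 10 0
ADD     → 10
DUP     → 10 10
GT      → 0
PUSH 1  → 0 1
POP     → 0
PUSH 4  → 0 4
ADD     → 4
PUSH -7 → 4 -7
NEG     → 4 7
LT      → 1
PUSH 8  → 1 8
POP     → 1

1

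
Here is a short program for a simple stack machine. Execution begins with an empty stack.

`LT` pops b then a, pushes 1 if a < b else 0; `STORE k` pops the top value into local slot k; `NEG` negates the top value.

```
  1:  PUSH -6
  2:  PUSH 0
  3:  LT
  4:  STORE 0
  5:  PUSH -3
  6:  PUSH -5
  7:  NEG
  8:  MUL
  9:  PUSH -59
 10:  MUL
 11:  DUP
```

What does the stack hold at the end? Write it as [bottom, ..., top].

[885, 885]

PUSH -6  -> -6
PUSH 0   -> -6 0
LT       -> 1
STORE 0  -> (empty)
PUSH -3  -> -3
PUSH -5  -> -3 -5
NEG      -> -3 5
MUL      -> -15
PUSH -59 -> -15 -59
MUL      -> 885
DUP      -> 885 885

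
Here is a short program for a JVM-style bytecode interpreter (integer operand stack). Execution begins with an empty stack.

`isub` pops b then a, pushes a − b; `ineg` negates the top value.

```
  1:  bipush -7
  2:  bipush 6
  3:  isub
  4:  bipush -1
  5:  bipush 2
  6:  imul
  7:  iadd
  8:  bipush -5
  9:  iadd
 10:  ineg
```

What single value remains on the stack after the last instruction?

20

bipush -7 : -7
bipush 6  : -7 6
isub      : -13
bipush -1 : -13 -1
bipush 2  : -13 -1 2
imul      : -13 -2
iadd      : -15
bipush -5 : -15 -5
iadd      : -20
ineg      : 20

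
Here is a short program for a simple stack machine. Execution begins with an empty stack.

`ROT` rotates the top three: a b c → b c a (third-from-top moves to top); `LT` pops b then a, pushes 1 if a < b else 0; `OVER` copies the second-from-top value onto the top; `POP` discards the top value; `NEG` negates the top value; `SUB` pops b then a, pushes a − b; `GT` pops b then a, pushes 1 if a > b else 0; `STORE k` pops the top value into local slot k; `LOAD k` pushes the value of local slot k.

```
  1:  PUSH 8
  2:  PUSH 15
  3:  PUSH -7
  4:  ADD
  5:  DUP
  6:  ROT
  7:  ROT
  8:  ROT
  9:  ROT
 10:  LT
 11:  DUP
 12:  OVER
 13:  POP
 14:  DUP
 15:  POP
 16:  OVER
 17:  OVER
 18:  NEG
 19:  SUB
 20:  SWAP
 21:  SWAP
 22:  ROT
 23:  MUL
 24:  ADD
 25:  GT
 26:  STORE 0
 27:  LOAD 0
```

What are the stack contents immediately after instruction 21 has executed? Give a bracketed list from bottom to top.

PUSH 8  → [8]
PUSH 15 → [8, 15]
PUSH -7 → [8, 15, -7]
ADD     → [8, 8]
DUP     → [8, 8, 8]
ROT     → [8, 8, 8]
ROT     → [8, 8, 8]
ROT     → [8, 8, 8]
ROT     → [8, 8, 8]
LT      → [8, 0]
DUP     → [8, 0, 0]
OVER    → [8, 0, 0, 0]
POP     → [8, 0, 0]
DUP     → [8, 0, 0, 0]
POP     → [8, 0, 0]
OVER    → [8, 0, 0, 0]
OVER    → [8, 0, 0, 0, 0]
NEG     → [8, 0, 0, 0, 0]
SUB     → [8, 0, 0, 0]
SWAP    → [8, 0, 0, 0]
SWAP    → [8, 0, 0, 0]

[8, 0, 0, 0]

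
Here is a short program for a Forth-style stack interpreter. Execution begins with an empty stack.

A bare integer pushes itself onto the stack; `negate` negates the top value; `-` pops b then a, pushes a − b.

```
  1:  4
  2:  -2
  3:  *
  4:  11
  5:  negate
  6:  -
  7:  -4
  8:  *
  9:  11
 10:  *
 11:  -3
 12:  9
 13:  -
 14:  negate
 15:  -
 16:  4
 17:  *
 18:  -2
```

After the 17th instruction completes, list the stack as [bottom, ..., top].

[-576]

4      → [4]
-2     → [4, -2]
*      → [-8]
11     → [-8, 11]
negate → [-8, -11]
-      → [3]
-4     → [3, -4]
*      → [-12]
11     → [-12, 11]
*      → [-132]
-3     → [-132, -3]
9      → [-132, -3, 9]
-      → [-132, -12]
negate → [-132, 12]
-      → [-144]
4      → [-144, 4]
*      → [-576]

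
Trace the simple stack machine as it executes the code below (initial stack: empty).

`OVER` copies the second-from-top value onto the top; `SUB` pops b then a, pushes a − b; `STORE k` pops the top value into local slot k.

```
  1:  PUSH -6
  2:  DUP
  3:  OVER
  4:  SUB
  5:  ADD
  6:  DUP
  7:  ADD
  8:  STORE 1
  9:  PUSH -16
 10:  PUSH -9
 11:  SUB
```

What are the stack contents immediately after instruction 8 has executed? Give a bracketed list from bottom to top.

PUSH -6 → -6
DUP     → -6 -6
OVER    → -6 -6 -6
SUB     → -6 0
ADD     → -6
DUP     → -6 -6
ADD     → -12
STORE 1 → (empty)

[]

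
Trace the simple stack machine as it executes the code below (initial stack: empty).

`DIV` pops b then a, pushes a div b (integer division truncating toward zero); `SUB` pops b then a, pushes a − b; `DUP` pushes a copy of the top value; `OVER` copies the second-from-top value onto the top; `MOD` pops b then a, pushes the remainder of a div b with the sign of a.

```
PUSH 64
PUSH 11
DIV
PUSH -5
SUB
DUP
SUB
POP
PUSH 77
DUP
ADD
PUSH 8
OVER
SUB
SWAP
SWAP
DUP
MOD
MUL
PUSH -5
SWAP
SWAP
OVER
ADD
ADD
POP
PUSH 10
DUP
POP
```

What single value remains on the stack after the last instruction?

10

PUSH 64 -> [64]
PUSH 11 -> [64, 11]
DIV     -> [5]
PUSH -5 -> [5, -5]
SUB     -> [10]
DUP     -> [10, 10]
SUB     -> [0]
POP     -> []
PUSH 77 -> [77]
DUP     -> [77, 77]
ADD     -> [154]
PUSH 8  -> [154, 8]
OVER    -> [154, 8, 154]
SUB     -> [154, -146]
SWAP    -> [-146, 154]
SWAP    -> [154, -146]
DUP     -> [154, -146, -146]
MOD     -> [154, 0]
MUL     -> [0]
PUSH -5 -> [0, -5]
SWAP    -> [-5, 0]
SWAP    -> [0, -5]
OVER    -> [0, -5, 0]
ADD     -> [0, -5]
ADD     -> [-5]
POP     -> []
PUSH 10 -> [10]
DUP     -> [10, 10]
POP     -> [10]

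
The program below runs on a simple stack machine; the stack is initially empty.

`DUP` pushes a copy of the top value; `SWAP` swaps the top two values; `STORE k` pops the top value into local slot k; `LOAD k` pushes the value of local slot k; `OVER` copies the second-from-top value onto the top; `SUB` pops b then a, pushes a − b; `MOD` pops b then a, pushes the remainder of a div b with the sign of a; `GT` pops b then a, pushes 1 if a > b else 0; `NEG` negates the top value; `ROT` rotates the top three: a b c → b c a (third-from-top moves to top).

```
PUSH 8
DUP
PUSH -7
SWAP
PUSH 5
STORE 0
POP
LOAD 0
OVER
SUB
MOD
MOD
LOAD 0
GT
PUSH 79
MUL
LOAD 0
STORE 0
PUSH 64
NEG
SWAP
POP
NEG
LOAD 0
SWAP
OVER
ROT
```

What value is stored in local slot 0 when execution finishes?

PUSH 8  : [8]
DUP     : [8, 8]
PUSH -7 : [8, 8, -7]
SWAP    : [8, -7, 8]
PUSH 5  : [8, -7, 8, 5]
STORE 0 : [8, -7, 8]
POP     : [8, -7]
LOAD 0  : [8, -7, 5]
OVER    : [8, -7, 5, -7]
SUB     : [8, -7, 12]
MOD     : [8, -7]
MOD     : [1]
LOAD 0  : [1, 5]
GT      : [0]
PUSH 79 : [0, 79]
MUL     : [0]
LOAD 0  : [0, 5]
STORE 0 : [0]
PUSH 64 : [0, 64]
NEG     : [0, -64]
SWAP    : [-64, 0]
POP     : [-64]
NEG     : [64]
LOAD 0  : [64, 5]
SWAP    : [5, 64]
OVER    : [5, 64, 5]
ROT     : [64, 5, 5]

5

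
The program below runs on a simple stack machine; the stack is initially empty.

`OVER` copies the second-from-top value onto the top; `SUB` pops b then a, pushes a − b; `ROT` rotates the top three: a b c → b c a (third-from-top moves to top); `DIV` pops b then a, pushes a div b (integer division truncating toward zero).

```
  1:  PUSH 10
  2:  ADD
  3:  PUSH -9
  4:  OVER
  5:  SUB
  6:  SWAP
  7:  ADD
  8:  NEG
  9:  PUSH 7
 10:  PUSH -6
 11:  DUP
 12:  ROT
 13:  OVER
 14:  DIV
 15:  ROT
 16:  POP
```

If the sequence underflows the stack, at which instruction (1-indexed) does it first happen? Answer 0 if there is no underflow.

2

PUSH 10 -> 10
ADD  — needs 2 operands, stack has 1 → underflow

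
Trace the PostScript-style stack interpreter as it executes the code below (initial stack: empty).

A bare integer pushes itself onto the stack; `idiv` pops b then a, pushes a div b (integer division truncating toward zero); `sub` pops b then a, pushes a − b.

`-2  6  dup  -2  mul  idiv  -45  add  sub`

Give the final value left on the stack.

43

-2   : -2
6    : -2 6
dup  : -2 6 6
-2   : -2 6 6 -2
mul  : -2 6 -12
idiv : -2 0
-45  : -2 0 -45
add  : -2 -45
sub  : 43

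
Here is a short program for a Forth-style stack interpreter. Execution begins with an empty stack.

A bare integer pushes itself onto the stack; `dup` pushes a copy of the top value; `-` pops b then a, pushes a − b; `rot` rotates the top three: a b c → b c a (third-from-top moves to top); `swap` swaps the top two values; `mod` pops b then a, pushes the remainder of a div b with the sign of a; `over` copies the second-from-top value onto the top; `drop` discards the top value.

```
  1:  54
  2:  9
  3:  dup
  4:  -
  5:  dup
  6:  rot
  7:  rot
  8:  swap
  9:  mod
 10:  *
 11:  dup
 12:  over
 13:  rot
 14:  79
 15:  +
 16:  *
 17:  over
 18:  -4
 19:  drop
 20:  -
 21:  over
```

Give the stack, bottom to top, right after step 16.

[0, 0]

54   -> 54
9    -> 54 9
dup  -> 54 9 9
-    -> 54 0
dup  -> 54 0 0
rot  -> 0 0 54
rot  -> 0 54 0
swap -> 0 0 54
mod  -> 0 0
*    -> 0
dup  -> 0 0
over -> 0 0 0
rot  -> 0 0 0
79   -> 0 0 0 79
+    -> 0 0 79
*    -> 0 0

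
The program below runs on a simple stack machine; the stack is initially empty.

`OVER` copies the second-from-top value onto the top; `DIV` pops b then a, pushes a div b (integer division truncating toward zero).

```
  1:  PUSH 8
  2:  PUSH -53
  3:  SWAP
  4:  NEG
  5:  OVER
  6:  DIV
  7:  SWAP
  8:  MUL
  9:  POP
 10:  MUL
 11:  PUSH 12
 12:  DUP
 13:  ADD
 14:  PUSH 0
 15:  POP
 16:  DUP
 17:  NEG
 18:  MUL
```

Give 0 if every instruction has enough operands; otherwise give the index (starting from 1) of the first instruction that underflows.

10

PUSH 8    8
PUSH -53  8 -53
SWAP      -53 8
NEG       -53 -8
OVER      -53 -8 -53
DIV       -53 0
SWAP      0 -53
MUL       0
POP       (empty)
MUL  — needs 2 operands, stack has 0 → underflow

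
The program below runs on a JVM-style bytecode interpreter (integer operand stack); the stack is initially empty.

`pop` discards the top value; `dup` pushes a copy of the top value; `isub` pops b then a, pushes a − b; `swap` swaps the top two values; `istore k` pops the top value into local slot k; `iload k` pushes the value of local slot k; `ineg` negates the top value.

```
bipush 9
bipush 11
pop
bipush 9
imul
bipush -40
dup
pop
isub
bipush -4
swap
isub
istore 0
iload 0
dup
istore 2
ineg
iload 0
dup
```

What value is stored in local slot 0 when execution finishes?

bipush 9   : 9
bipush 11  : 9 11
pop        : 9
bipush 9   : 9 9
imul       : 81
bipush -40 : 81 -40
dup        : 81 -40 -40
pop        : 81 -40
isub       : 121
bipush -4  : 121 -4
swap       : -4 121
isub       : -125
istore 0   : (empty)
iload 0    : -125
dup        : -125 -125
istore 2   : -125
ineg       : 125
iload 0    : 125 -125
dup        : 125 -125 -125

-125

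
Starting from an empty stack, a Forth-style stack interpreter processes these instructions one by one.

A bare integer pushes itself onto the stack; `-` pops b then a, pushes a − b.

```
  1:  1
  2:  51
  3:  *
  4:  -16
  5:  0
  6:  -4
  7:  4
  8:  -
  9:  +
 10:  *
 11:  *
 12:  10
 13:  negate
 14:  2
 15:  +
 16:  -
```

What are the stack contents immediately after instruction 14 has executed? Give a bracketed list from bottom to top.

[6528, -10, 2]

1      -> 1
51     -> 1 51
*      -> 51
-16    -> 51 -16
0      -> 51 -16 0
-4     -> 51 -16 0 -4
4      -> 51 -16 0 -4 4
-      -> 51 -16 0 -8
+      -> 51 -16 -8
*      -> 51 128
*      -> 6528
10     -> 6528 10
negate -> 6528 -10
2      -> 6528 -10 2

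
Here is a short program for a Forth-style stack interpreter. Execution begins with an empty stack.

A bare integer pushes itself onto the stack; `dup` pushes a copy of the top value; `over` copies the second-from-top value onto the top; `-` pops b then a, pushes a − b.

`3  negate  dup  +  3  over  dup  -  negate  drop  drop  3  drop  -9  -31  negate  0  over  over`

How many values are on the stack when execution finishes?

3       [3]
negate  [-3]
dup     [-3, -3]
+       [-6]
3       [-6, 3]
over    [-6, 3, -6]
dup     [-6, 3, -6, -6]
-       [-6, 3, 0]
negate  [-6, 3, 0]
drop    [-6, 3]
drop    [-6]
3       [-6, 3]
drop    [-6]
-9      [-6, -9]
-31     [-6, -9, -31]
negate  [-6, -9, 31]
0       [-6, -9, 31, 0]
over    [-6, -9, 31, 0, 31]
over    [-6, -9, 31, 0, 31, 0]

6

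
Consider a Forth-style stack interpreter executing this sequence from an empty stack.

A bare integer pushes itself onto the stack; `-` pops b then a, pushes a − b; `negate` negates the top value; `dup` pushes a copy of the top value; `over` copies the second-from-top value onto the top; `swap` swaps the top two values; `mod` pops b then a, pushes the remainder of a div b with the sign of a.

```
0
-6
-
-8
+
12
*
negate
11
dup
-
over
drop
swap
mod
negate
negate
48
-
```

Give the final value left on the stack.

-48

0       [0]
-6      [0, -6]
-       [6]
-8      [6, -8]
+       [-2]
12      [-2, 12]
*       [-24]
negate  [24]
11      [24, 11]
dup     [24, 11, 11]
-       [24, 0]
over    [24, 0, 24]
drop    [24, 0]
swap    [0, 24]
mod     [0]
negate  [0]
negate  [0]
48      [0, 48]
-       [-48]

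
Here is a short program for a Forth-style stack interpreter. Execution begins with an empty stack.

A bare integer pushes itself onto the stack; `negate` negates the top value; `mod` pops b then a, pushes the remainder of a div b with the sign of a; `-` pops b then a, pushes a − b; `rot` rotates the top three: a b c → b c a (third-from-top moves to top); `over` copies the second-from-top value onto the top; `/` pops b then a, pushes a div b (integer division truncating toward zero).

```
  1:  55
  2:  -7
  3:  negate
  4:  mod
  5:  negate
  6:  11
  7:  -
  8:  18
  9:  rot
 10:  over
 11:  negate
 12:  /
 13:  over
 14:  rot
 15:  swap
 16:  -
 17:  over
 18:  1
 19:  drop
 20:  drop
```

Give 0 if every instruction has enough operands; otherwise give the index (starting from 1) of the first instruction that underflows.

9

55     : [55]
-7     : [55, -7]
negate : [55, 7]
mod    : [6]
negate : [-6]
11     : [-6, 11]
-      : [-17]
18     : [-17, 18]
rot  — needs 3 operands, stack has 2 → underflow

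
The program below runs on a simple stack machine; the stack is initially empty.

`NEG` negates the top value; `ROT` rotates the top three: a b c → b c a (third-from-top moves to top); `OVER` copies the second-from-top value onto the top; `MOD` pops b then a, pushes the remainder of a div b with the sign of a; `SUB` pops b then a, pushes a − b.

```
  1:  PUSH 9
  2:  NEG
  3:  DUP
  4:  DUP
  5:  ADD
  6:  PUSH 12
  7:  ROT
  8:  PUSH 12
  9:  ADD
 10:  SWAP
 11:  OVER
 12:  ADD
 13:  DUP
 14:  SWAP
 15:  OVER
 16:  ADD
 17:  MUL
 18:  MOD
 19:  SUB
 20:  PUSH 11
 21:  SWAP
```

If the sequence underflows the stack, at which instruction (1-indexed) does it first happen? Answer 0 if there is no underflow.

0

PUSH 9  -> [9]
NEG     -> [-9]
DUP     -> [-9, -9]
DUP     -> [-9, -9, -9]
ADD     -> [-9, -18]
PUSH 12 -> [-9, -18, 12]
ROT     -> [-18, 12, -9]
PUSH 12 -> [-18, 12, -9, 12]
ADD     -> [-18, 12, 3]
SWAP    -> [-18, 3, 12]
OVER    -> [-18, 3, 12, 3]
ADD     -> [-18, 3, 15]
DUP     -> [-18, 3, 15, 15]
SWAP    -> [-18, 3, 15, 15]
OVER    -> [-18, 3, 15, 15, 15]
ADD     -> [-18, 3, 15, 30]
MUL     -> [-18, 3, 450]
MOD     -> [-18, 3]
SUB     -> [-21]
PUSH 11 -> [-21, 11]
SWAP    -> [11, -21]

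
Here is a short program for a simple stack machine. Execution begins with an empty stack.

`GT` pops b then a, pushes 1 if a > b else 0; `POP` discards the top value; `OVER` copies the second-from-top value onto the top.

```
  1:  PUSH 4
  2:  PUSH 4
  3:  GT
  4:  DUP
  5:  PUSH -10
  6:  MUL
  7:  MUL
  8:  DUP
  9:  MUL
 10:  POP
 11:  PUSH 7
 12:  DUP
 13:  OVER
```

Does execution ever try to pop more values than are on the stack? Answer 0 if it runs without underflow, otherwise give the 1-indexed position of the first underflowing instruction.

PUSH 4   → [4]
PUSH 4   → [4, 4]
GT       → [0]
DUP      → [0, 0]
PUSH -10 → [0, 0, -10]
MUL      → [0, 0]
MUL      → [0]
DUP      → [0, 0]
MUL      → [0]
POP      → []
PUSH 7   → [7]
DUP      → [7, 7]
OVER     → [7, 7, 7]

0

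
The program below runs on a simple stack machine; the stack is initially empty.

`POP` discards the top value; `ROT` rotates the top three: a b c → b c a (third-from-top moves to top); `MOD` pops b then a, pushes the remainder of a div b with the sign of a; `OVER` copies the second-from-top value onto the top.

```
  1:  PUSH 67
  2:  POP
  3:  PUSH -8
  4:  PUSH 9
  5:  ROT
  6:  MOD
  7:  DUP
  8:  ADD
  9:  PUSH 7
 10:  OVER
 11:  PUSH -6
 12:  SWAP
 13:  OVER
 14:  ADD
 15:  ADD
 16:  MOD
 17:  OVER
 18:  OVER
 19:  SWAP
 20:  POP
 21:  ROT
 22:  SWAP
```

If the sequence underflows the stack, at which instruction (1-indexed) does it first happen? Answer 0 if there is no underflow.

5

PUSH 67  67
POP      (empty)
PUSH -8  -8
PUSH 9   -8 9
ROT  — needs 3 operands, stack has 2 → underflow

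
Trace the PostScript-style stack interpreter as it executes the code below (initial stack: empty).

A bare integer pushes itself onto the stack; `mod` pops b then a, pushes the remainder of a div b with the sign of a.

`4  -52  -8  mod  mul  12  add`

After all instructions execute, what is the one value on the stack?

4   : 4
-52 : 4 -52
-8  : 4 -52 -8
mod : 4 -4
mul : -16
12  : -16 12
add : -4

-4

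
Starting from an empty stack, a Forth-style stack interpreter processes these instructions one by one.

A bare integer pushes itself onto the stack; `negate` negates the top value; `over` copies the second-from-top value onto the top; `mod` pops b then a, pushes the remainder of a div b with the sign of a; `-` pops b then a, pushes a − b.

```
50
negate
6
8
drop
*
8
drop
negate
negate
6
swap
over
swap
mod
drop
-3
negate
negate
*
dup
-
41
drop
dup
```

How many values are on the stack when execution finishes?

50     -> 50
negate -> -50
6      -> -50 6
8      -> -50 6 8
drop   -> -50 6
*      -> -300
8      -> -300 8
drop   -> -300
negate -> 300
negate -> -300
6      -> -300 6
swap   -> 6 -300
over   -> 6 -300 6
swap   -> 6 6 -300
mod    -> 6 6
drop   -> 6
-3     -> 6 -3
negate -> 6 3
negate -> 6 -3
*      -> -18
dup    -> -18 -18
-      -> 0
41     -> 0 41
drop   -> 0
dup    -> 0 0

2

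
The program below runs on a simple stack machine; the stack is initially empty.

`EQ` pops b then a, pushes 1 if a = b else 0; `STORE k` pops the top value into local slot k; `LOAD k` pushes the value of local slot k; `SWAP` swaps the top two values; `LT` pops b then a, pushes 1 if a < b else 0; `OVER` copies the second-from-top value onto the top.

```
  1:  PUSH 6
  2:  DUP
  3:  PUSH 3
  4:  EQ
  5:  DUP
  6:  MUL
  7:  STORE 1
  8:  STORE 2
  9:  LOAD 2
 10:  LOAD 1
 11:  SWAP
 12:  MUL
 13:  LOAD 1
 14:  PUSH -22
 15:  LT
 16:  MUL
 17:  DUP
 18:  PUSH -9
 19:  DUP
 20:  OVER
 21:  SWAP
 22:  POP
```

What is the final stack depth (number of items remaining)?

PUSH 6   -> [6]
DUP      -> [6, 6]
PUSH 3   -> [6, 6, 3]
EQ       -> [6, 0]
DUP      -> [6, 0, 0]
MUL      -> [6, 0]
STORE 1  -> [6]
STORE 2  -> []
LOAD 2   -> [6]
LOAD 1   -> [6, 0]
SWAP     -> [0, 6]
MUL      -> [0]
LOAD 1   -> [0, 0]
PUSH -22 -> [0, 0, -22]
LT       -> [0, 0]
MUL      -> [0]
DUP      -> [0, 0]
PUSH -9  -> [0, 0, -9]
DUP      -> [0, 0, -9, -9]
OVER     -> [0, 0, -9, -9, -9]
SWAP     -> [0, 0, -9, -9, -9]
POP      -> [0, 0, -9, -9]

4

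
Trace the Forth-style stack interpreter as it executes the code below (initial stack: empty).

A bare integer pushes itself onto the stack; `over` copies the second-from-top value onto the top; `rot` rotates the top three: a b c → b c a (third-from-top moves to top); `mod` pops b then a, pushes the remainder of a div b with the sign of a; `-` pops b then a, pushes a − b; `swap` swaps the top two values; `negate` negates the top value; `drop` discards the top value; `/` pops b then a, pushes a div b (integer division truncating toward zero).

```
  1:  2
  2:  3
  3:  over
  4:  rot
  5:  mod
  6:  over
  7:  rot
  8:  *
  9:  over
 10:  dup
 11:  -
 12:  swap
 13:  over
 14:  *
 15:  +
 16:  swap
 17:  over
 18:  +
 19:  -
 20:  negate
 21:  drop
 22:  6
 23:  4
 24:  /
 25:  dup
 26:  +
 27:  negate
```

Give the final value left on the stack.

-2

2      -> 2
3      -> 2 3
over   -> 2 3 2
rot    -> 3 2 2
mod    -> 3 0
over   -> 3 0 3
rot    -> 0 3 3
*      -> 0 9
over   -> 0 9 0
dup    -> 0 9 0 0
-      -> 0 9 0
swap   -> 0 0 9
over   -> 0 0 9 0
*      -> 0 0 0
+      -> 0 0
swap   -> 0 0
over   -> 0 0 0
+      -> 0 0
-      -> 0
negate -> 0
drop   -> (empty)
6      -> 6
4      -> 6 4
/      -> 1
dup    -> 1 1
+      -> 2
negate -> -2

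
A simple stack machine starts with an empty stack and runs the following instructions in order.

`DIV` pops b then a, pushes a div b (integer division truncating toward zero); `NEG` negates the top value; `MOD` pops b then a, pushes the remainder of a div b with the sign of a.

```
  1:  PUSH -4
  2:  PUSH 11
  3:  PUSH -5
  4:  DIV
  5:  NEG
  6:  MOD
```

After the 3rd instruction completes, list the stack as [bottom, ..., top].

PUSH -4 → -4
PUSH 11 → -4 11
PUSH -5 → -4 11 -5

[-4, 11, -5]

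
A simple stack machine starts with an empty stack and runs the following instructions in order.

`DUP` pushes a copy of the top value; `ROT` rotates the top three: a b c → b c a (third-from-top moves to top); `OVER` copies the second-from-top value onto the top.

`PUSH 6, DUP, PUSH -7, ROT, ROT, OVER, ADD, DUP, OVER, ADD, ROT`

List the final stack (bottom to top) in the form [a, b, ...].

[-7, 12, 24, 6]

PUSH 6   [6]
DUP      [6, 6]
PUSH -7  [6, 6, -7]
ROT      [6, -7, 6]
ROT      [-7, 6, 6]
OVER     [-7, 6, 6, 6]
ADD      [-7, 6, 12]
DUP      [-7, 6, 12, 12]
OVER     [-7, 6, 12, 12, 12]
ADD      [-7, 6, 12, 24]
ROT      [-7, 12, 24, 6]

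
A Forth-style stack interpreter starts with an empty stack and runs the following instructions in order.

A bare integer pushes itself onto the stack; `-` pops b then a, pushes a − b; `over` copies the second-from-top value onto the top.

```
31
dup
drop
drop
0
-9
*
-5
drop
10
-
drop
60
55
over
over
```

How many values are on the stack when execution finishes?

4

31   : 31
dup  : 31 31
drop : 31
drop : (empty)
0    : 0
-9   : 0 -9
*    : 0
-5   : 0 -5
drop : 0
10   : 0 10
-    : -10
drop : (empty)
60   : 60
55   : 60 55
over : 60 55 60
over : 60 55 60 55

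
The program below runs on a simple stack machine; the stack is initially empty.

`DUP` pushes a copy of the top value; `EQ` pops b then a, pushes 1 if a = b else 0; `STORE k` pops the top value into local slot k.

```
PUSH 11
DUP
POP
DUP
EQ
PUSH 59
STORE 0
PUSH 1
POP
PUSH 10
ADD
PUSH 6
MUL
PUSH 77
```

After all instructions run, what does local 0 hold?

PUSH 11 -> 11
DUP     -> 11 11
POP     -> 11
DUP     -> 11 11
EQ      -> 1
PUSH 59 -> 1 59
STORE 0 -> 1
PUSH 1  -> 1 1
POP     -> 1
PUSH 10 -> 1 10
ADD     -> 11
PUSH 6  -> 11 6
MUL     -> 66
PUSH 77 -> 66 77

59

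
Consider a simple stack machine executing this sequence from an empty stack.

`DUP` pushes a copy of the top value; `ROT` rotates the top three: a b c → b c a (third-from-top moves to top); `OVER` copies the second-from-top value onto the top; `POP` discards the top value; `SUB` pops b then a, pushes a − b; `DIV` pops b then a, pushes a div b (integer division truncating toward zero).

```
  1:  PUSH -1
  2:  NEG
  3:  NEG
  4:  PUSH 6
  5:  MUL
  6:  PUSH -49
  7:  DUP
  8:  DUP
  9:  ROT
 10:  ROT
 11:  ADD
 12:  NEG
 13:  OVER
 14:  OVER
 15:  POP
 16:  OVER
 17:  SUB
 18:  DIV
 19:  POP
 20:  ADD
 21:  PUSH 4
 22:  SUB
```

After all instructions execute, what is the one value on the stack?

PUSH -1  -> [-1]
NEG      -> [1]
NEG      -> [-1]
PUSH 6   -> [-1, 6]
MUL      -> [-6]
PUSH -49 -> [-6, -49]
DUP      -> [-6, -49, -49]
DUP      -> [-6, -49, -49, -49]
ROT      -> [-6, -49, -49, -49]
ROT      -> [-6, -49, -49, -49]
ADD      -> [-6, -49, -98]
NEG      -> [-6, -49, 98]
OVER     -> [-6, -49, 98, -49]
OVER     -> [-6, -49, 98, -49, 98]
POP      -> [-6, -49, 98, -49]
OVER     -> [-6, -49, 98, -49, 98]
SUB      -> [-6, -49, 98, -147]
DIV      -> [-6, -49, 0]
POP      -> [-6, -49]
ADD      -> [-55]
PUSH 4   -> [-55, 4]
SUB      -> [-59]

-59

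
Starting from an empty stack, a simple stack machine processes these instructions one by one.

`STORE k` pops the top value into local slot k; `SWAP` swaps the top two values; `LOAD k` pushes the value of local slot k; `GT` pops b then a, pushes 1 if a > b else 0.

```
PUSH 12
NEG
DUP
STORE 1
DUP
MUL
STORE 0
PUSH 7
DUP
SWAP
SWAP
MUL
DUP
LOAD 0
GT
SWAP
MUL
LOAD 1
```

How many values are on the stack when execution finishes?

PUSH 12 → [12]
NEG     → [-12]
DUP     → [-12, -12]
STORE 1 → [-12]
DUP     → [-12, -12]
MUL     → [144]
STORE 0 → []
PUSH 7  → [7]
DUP     → [7, 7]
SWAP    → [7, 7]
SWAP    → [7, 7]
MUL     → [49]
DUP     → [49, 49]
LOAD 0  → [49, 49, 144]
GT      → [49, 0]
SWAP    → [0, 49]
MUL     → [0]
LOAD 1  → [0, -12]

2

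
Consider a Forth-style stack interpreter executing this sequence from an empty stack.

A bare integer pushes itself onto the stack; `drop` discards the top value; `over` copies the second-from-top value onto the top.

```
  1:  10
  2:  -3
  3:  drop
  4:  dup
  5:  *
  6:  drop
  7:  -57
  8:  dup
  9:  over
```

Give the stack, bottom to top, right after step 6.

[]

10   -> 10
-3   -> 10 -3
drop -> 10
dup  -> 10 10
*    -> 100
drop -> (empty)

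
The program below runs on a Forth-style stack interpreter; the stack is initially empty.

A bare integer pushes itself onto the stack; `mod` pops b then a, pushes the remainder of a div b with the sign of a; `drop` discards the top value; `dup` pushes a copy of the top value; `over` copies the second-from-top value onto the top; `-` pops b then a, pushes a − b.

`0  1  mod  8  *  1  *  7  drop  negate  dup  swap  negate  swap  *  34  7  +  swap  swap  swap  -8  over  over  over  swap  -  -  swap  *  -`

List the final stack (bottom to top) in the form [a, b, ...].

[41, -64]

0      → [0]
1      → [0, 1]
mod    → [0]
8      → [0, 8]
*      → [0]
1      → [0, 1]
*      → [0]
7      → [0, 7]
drop   → [0]
negate → [0]
dup    → [0, 0]
swap   → [0, 0]
negate → [0, 0]
swap   → [0, 0]
*      → [0]
34     → [0, 34]
7      → [0, 34, 7]
+      → [0, 41]
swap   → [41, 0]
swap   → [0, 41]
swap   → [41, 0]
-8     → [41, 0, -8]
over   → [41, 0, -8, 0]
over   → [41, 0, -8, 0, -8]
over   → [41, 0, -8, 0, -8, 0]
swap   → [41, 0, -8, 0, 0, -8]
-      → [41, 0, -8, 0, 8]
-      → [41, 0, -8, -8]
swap   → [41, 0, -8, -8]
*      → [41, 0, 64]
-      → [41, -64]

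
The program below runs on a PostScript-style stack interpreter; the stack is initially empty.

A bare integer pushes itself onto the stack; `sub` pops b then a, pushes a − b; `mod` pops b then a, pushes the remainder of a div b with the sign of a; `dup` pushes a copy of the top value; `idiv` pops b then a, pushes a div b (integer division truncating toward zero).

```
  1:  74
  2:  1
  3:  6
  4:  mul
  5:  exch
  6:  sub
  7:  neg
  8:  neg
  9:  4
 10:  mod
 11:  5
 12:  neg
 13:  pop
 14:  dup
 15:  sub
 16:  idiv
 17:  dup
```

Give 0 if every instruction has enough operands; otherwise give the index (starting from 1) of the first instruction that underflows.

16

74   -> 74
1    -> 74 1
6    -> 74 1 6
mul  -> 74 6
exch -> 6 74
sub  -> -68
neg  -> 68
neg  -> -68
4    -> -68 4
mod  -> 0
5    -> 0 5
neg  -> 0 -5
pop  -> 0
dup  -> 0 0
sub  -> 0
idiv  — needs 2 operands, stack has 1 → underflow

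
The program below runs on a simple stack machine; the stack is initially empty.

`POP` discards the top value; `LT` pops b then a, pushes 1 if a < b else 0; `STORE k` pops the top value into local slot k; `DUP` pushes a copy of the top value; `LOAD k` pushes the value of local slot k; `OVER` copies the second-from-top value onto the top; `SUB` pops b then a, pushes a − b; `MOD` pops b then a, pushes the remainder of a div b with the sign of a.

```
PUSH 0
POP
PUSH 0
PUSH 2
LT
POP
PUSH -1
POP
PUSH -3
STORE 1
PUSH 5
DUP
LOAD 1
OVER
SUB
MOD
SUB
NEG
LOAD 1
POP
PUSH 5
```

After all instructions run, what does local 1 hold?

-3

PUSH 0   [0]
POP      []
PUSH 0   [0]
PUSH 2   [0, 2]
LT       [1]
POP      []
PUSH -1  [-1]
POP      []
PUSH -3  [-3]
STORE 1  []
PUSH 5   [5]
DUP      [5, 5]
LOAD 1   [5, 5, -3]
OVER     [5, 5, -3, 5]
SUB      [5, 5, -8]
MOD      [5, 5]
SUB      [0]
NEG      [0]
LOAD 1   [0, -3]
POP      [0]
PUSH 5   [0, 5]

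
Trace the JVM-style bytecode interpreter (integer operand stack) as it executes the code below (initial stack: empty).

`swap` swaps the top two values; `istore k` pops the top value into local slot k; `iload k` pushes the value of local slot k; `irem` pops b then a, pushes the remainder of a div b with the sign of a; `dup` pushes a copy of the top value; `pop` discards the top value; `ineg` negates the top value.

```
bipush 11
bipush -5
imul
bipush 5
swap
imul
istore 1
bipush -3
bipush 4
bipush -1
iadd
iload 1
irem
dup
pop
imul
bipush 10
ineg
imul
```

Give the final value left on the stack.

bipush 11 → [11]
bipush -5 → [11, -5]
imul      → [-55]
bipush 5  → [-55, 5]
swap      → [5, -55]
imul      → [-275]
istore 1  → []
bipush -3 → [-3]
bipush 4  → [-3, 4]
bipush -1 → [-3, 4, -1]
iadd      → [-3, 3]
iload 1   → [-3, 3, -275]
irem      → [-3, 3]
dup       → [-3, 3, 3]
pop       → [-3, 3]
imul      → [-9]
bipush 10 → [-9, 10]
ineg      → [-9, -10]
imul      → [90]

90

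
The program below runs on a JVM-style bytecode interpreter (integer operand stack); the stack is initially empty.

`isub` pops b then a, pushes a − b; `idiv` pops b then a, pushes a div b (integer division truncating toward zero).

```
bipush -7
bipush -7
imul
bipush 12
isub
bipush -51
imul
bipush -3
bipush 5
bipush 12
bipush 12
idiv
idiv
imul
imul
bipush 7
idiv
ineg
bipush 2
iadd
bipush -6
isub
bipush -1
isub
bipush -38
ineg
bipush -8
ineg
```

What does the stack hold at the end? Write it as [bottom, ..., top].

bipush -7   -7
bipush -7   -7 -7
imul        49
bipush 12   49 12
isub        37
bipush -51  37 -51
imul        -1887
bipush -3   -1887 -3
bipush 5    -1887 -3 5
bipush 12   -1887 -3 5 12
bipush 12   -1887 -3 5 12 12
idiv        -1887 -3 5 1
idiv        -1887 -3 5
imul        -1887 -15
imul        28305
bipush 7    28305 7
idiv        4043
ineg        -4043
bipush 2    -4043 2
iadd        -4041
bipush -6   -4041 -6
isub        -4035
bipush -1   -4035 -1
isub        -4034
bipush -38  -4034 -38
ineg        -4034 38
bipush -8   -4034 38 -8
ineg        -4034 38 8

[-4034, 38, 8]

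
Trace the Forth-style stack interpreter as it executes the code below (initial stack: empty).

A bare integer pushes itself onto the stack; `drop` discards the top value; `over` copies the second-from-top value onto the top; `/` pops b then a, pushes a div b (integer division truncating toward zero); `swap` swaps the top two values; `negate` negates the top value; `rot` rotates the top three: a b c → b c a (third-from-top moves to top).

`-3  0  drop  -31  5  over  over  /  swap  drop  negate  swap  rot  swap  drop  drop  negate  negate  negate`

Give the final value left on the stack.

-3     : -3
0      : -3 0
drop   : -3
-31    : -3 -31
5      : -3 -31 5
over   : -3 -31 5 -31
over   : -3 -31 5 -31 5
/      : -3 -31 5 -6
swap   : -3 -31 -6 5
drop   : -3 -31 -6
negate : -3 -31 6
swap   : -3 6 -31
rot    : 6 -31 -3
swap   : 6 -3 -31
drop   : 6 -3
drop   : 6
negate : -6
negate : 6
negate : -6

-6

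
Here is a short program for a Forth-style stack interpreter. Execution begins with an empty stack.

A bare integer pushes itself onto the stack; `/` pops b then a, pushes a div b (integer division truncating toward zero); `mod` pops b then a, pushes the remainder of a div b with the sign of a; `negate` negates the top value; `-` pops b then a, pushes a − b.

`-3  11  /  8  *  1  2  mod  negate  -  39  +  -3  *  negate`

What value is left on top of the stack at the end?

-3      [-3]
11      [-3, 11]
/       [0]
8       [0, 8]
*       [0]
1       [0, 1]
2       [0, 1, 2]
mod     [0, 1]
negate  [0, -1]
-       [1]
39      [1, 39]
+       [40]
-3      [40, -3]
*       [-120]
negate  [120]

120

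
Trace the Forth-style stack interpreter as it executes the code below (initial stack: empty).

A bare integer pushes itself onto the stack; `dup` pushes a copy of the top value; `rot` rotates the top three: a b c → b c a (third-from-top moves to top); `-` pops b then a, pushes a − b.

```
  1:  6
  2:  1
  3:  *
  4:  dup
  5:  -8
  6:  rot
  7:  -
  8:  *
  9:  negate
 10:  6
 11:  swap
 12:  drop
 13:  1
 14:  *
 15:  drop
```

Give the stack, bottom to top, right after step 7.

[6, -14]

6   -> [6]
1   -> [6, 1]
*   -> [6]
dup -> [6, 6]
-8  -> [6, 6, -8]
rot -> [6, -8, 6]
-   -> [6, -14]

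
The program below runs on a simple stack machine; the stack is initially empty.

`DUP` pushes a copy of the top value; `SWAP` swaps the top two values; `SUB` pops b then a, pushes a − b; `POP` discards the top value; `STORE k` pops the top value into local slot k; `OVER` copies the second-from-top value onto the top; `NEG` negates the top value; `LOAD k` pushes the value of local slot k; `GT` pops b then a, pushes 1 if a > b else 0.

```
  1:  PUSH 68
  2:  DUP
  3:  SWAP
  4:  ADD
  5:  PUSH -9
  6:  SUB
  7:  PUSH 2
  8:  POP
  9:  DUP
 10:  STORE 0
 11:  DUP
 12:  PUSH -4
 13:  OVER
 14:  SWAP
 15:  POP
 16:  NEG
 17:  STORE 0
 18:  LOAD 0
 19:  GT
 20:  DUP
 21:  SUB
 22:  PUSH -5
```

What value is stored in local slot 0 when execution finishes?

-145

PUSH 68 → 68
DUP     → 68 68
SWAP    → 68 68
ADD     → 136
PUSH -9 → 136 -9
SUB     → 145
PUSH 2  → 145 2
POP     → 145
DUP     → 145 145
STORE 0 → 145
DUP     → 145 145
PUSH -4 → 145 145 -4
OVER    → 145 145 -4 145
SWAP    → 145 145 145 -4
POP     → 145 145 145
NEG     → 145 145 -145
STORE 0 → 145 145
LOAD 0  → 145 145 -145
GT      → 145 1
DUP     → 145 1 1
SUB     → 145 0
PUSH -5 → 145 0 -5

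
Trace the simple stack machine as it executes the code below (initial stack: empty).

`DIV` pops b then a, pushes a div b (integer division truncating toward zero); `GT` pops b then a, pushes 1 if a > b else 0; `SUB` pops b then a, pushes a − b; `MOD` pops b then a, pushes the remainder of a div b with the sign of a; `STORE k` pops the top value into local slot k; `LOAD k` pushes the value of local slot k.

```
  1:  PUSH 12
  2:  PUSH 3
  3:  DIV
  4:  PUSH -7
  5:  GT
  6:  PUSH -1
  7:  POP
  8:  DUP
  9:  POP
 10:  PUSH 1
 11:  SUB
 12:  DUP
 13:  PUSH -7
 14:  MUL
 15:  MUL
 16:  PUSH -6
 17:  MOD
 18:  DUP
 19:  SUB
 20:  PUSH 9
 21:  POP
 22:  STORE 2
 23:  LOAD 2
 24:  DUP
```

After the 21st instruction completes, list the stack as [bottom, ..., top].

PUSH 12 -> [12]
PUSH 3  -> [12, 3]
DIV     -> [4]
PUSH -7 -> [4, -7]
GT      -> [1]
PUSH -1 -> [1, -1]
POP     -> [1]
DUP     -> [1, 1]
POP     -> [1]
PUSH 1  -> [1, 1]
SUB     -> [0]
DUP     -> [0, 0]
PUSH -7 -> [0, 0, -7]
MUL     -> [0, 0]
MUL     -> [0]
PUSH -6 -> [0, -6]
MOD     -> [0]
DUP     -> [0, 0]
SUB     -> [0]
PUSH 9  -> [0, 9]
POP     -> [0]

[0]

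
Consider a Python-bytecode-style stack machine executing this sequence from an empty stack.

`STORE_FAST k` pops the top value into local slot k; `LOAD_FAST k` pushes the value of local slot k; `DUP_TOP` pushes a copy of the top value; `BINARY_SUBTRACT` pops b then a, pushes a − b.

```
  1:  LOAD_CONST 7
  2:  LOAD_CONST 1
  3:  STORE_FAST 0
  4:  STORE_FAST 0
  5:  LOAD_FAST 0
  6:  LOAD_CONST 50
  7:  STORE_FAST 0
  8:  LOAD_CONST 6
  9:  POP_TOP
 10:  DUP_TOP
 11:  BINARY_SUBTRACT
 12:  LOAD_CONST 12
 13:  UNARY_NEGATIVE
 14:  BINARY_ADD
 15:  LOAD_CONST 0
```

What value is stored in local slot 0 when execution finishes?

LOAD_CONST 7    -> [7]
LOAD_CONST 1    -> [7, 1]
STORE_FAST 0    -> [7]
STORE_FAST 0    -> []
LOAD_FAST 0     -> [7]
LOAD_CONST 50   -> [7, 50]
STORE_FAST 0    -> [7]
LOAD_CONST 6    -> [7, 6]
POP_TOP         -> [7]
DUP_TOP         -> [7, 7]
BINARY_SUBTRACT -> [0]
LOAD_CONST 12   -> [0, 12]
UNARY_NEGATIVE  -> [0, -12]
BINARY_ADD      -> [-12]
LOAD_CONST 0    -> [-12, 0]

50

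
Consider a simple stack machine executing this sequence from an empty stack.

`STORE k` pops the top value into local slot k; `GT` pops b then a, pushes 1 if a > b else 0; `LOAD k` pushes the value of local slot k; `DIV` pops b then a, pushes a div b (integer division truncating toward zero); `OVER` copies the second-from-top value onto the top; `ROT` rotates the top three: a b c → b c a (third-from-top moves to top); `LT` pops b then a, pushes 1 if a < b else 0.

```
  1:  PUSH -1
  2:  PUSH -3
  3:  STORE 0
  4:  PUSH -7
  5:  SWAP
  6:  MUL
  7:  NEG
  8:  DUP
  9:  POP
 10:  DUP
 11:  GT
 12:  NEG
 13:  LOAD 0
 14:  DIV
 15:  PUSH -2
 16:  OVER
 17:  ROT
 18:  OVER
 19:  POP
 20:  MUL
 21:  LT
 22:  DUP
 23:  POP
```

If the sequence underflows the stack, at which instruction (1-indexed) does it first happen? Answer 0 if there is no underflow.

PUSH -1 -> -1
PUSH -3 -> -1 -3
STORE 0 -> -1
PUSH -7 -> -1 -7
SWAP    -> -7 -1
MUL     -> 7
NEG     -> -7
DUP     -> -7 -7
POP     -> -7
DUP     -> -7 -7
GT      -> 0
NEG     -> 0
LOAD 0  -> 0 -3
DIV     -> 0
PUSH -2 -> 0 -2
OVER    -> 0 -2 0
ROT     -> -2 0 0
OVER    -> -2 0 0 0
POP     -> -2 0 0
MUL     -> -2 0
LT      -> 1
DUP     -> 1 1
POP     -> 1

0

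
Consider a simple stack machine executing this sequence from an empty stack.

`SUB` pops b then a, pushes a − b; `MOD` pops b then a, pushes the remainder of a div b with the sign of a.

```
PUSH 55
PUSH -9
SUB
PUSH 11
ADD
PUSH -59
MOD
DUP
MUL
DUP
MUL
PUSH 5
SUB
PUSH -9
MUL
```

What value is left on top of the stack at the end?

-589779

PUSH 55  : [55]
PUSH -9  : [55, -9]
SUB      : [64]
PUSH 11  : [64, 11]
ADD      : [75]
PUSH -59 : [75, -59]
MOD      : [16]
DUP      : [16, 16]
MUL      : [256]
DUP      : [256, 256]
MUL      : [65536]
PUSH 5   : [65536, 5]
SUB      : [65531]
PUSH -9  : [65531, -9]
MUL      : [-589779]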